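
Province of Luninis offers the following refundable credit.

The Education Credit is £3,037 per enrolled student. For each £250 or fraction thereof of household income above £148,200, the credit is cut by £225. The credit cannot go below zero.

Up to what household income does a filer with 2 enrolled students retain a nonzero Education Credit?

£154,700

Full credit = 2 × £3,037 = £6,074.
After 26 increments the reduction is 26 × £225 = £5,850, leaving £224; one more increment wipes it out. Increment 26 ends at excess 26 × £250 = £6,500, so the highest qualifying income is £148,200 + £6,500 = £154,700.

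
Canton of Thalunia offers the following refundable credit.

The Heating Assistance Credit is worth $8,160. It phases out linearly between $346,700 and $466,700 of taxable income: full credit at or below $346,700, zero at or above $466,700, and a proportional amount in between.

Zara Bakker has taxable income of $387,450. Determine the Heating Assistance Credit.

$5,389

Heating Assistance Credit: $387,450 is $40,750 into a $120,000 phase-out range, leaving 79,250/120,000 of the credit: $8,160 × 79,250/120,000 = $5,389.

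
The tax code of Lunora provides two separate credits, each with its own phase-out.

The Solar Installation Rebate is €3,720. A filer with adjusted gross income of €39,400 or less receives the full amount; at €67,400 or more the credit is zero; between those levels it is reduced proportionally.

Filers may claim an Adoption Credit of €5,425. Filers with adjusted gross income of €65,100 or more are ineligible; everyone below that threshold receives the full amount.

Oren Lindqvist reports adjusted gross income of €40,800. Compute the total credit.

Solar Installation Rebate: €40,800 is €1,400 into a €28,000 phase-out range, leaving 26,600/28,000 of the credit: €3,720 × 26,600/28,000 = €3,534.
Adoption Credit: €40,800 is below the €65,100 cutoff, so the full €5,425 applies.
Total: €3,534 + €5,425 = €8,959.

€8,959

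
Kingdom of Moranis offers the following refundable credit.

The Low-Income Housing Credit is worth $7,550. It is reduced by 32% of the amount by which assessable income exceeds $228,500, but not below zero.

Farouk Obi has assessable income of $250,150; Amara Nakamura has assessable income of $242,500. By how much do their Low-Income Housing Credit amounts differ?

Farouk ($250,150): Low-Income Housing Credit: 32% of the $21,650 excess over $228,500 is $6,928; credit = $7,550 − $6,928 = $622.
Amara ($242,500): Low-Income Housing Credit: 32% of the $14,000 excess over $228,500 is $4,480; credit = $7,550 − $4,480 = $3,070.
Difference: |$622 − $3,070| = $2,448.

$2,448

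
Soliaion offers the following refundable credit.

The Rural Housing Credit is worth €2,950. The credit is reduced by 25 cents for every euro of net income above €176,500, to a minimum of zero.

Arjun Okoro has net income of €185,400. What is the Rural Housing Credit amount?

€725

Rural Housing Credit: 25% of the €8,900 excess over €176,500 is €2,225; credit = €2,950 − €2,225 = €725.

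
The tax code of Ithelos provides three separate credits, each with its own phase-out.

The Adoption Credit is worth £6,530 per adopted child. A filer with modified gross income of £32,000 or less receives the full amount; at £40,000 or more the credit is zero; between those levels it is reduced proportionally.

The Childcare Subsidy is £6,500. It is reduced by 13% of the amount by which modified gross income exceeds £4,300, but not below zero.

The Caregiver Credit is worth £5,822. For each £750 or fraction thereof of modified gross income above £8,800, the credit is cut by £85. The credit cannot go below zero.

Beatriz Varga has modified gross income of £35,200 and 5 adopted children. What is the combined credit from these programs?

£24,835

Adoption Credit: base = 5 × £6,530 = £32,650. £35,200 is £3,200 into a £8,000 phase-out range, leaving 4,800/8,000 of the credit: £32,650 × 4,800/8,000 = £19,590.
Childcare Subsidy: 13% of the £30,900 excess over £4,300 is £4,017; credit = £6,500 − £4,017 = £2,483.
Caregiver Credit: income exceeds £8,800 by £26,400, which is 36 full-or-partial £750 increments; reduction = 36 × £85 = £3,060, leaving £2,762.
Total: £19,590 + £2,483 + £2,762 = £24,835.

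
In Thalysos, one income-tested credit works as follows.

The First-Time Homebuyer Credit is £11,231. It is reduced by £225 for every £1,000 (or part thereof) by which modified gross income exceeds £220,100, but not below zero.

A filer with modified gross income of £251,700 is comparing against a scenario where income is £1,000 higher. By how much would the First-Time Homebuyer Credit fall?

At £251,700 — income exceeds £220,100 by £31,600, which is 32 full-or-partial £1,000 increments; reduction = 32 × £225 = £7,200, leaving £4,031.
At £252,700 — income exceeds £220,100 by £32,600, which is 33 full-or-partial £1,000 increments; reduction = 33 × £225 = £7,425, leaving £3,806.
Lost: £4,031 − £3,806 = £225.

£225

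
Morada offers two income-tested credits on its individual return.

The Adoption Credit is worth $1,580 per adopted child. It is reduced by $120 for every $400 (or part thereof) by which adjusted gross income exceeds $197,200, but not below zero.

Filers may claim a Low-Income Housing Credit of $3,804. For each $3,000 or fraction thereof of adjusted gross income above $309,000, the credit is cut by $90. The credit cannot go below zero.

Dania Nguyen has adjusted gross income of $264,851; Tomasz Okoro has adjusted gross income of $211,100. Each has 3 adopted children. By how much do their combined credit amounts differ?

Dania ($264,851): Adoption Credit: base = 3 × $1,580 = $4,740. income exceeds $197,200 by $67,651 → 170 increments × $120 = $20,400 ≥ base, so the credit is $0. Low-Income Housing Credit: $264,851 is at or below the $309,000 threshold, so the full $3,804 applies. total $0 + $3,804 = $3,804
Tomasz ($211,100): Adoption Credit: base = 3 × $1,580 = $4,740. income exceeds $197,200 by $13,900, which is 35 full-or-partial $400 increments; reduction = 35 × $120 = $4,200, leaving $540. Low-Income Housing Credit: $211,100 is at or below the $309,000 threshold, so the full $3,804 applies. total $540 + $3,804 = $4,344
Difference: |$3,804 − $4,344| = $540.

$540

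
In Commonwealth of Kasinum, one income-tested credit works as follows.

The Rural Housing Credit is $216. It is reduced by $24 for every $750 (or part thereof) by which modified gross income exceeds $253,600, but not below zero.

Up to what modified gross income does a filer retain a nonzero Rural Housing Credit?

After 8 increments the reduction is 8 × $24 = $192, leaving $24; one more increment wipes it out. Increment 8 ends at excess 8 × $750 = $6,000, so the highest qualifying income is $253,600 + $6,000 = $259,600.

$259,600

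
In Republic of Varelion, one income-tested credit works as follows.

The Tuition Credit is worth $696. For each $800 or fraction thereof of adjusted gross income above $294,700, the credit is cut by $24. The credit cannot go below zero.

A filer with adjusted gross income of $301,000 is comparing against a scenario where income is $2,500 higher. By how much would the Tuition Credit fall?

$72

At $301,000 — income exceeds $294,700 by $6,300, which is 8 full-or-partial $800 increments; reduction = 8 × $24 = $192, leaving $504.
At $303,500 — income exceeds $294,700 by $8,800, which is 11 full-or-partial $800 increments; reduction = 11 × $24 = $264, leaving $432.
Lost: $504 − $432 = $72.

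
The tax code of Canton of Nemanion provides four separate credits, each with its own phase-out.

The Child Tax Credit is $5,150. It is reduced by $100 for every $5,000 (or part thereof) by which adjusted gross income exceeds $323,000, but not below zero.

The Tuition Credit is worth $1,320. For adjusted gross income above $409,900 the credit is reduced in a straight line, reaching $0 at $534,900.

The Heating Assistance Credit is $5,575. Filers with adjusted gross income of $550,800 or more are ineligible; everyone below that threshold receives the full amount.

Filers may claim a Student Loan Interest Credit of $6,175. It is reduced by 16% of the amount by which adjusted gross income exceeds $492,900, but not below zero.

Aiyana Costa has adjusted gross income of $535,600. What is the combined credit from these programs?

$6,425

Child Tax Credit: income exceeds $323,000 by $212,600, which is 43 full-or-partial $5,000 increments; reduction = 43 × $100 = $4,300, leaving $850.
Tuition Credit: $535,600 is at or above $534,900, so the credit is $0.
Heating Assistance Credit: $535,600 is below the $550,800 cutoff, so the full $5,575 applies.
Student Loan Interest Credit: 16% of the $42,700 excess over $492,900 is $6,832 ≥ base, so the credit is $0.
Total: $850 + $0 + $5,575 + $0 = $6,425.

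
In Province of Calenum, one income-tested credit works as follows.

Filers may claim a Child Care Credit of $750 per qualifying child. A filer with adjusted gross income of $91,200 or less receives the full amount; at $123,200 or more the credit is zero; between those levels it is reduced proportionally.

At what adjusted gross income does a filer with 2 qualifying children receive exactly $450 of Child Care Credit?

$113,600

Full credit = 2 × $750 = $1,500.
$450 is 450/1,500 of the full $1,500, so 1,050/1,500 of the $32,000 range has been used: income = $91,200 + $32,000 × 1,050/1,500 = $113,600.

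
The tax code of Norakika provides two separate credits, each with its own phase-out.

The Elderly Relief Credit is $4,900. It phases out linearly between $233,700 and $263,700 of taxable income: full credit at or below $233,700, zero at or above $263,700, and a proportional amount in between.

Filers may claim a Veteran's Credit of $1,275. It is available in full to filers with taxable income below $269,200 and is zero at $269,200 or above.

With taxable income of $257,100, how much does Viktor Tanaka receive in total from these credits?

$2,353

Elderly Relief Credit: $257,100 is $23,400 into a $30,000 phase-out range, leaving 6,600/30,000 of the credit: $4,900 × 6,600/30,000 = $1,078.
Veteran's Credit: $257,100 is below the $269,200 cutoff, so the full $1,275 applies.
Total: $1,078 + $1,275 = $2,353.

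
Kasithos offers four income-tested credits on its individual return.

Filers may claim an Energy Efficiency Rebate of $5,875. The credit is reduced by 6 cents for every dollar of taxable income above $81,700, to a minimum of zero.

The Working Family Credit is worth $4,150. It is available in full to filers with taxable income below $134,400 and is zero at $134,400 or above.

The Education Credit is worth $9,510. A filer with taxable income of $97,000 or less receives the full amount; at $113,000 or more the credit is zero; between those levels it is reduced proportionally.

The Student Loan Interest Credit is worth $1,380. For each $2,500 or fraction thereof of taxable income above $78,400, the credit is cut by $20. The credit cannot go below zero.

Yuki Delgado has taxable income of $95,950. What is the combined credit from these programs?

Energy Efficiency Rebate: 6% of the $14,250 excess over $81,700 is $855; credit = $5,875 − $855 = $5,020.
Working Family Credit: $95,950 is below the $134,400 cutoff, so the full $4,150 applies.
Education Credit: $95,950 is at or below the $97,000 threshold, so the full $9,510 applies.
Student Loan Interest Credit: income exceeds $78,400 by $17,550, which is 8 full-or-partial $2,500 increments; reduction = 8 × $20 = $160, leaving $1,220.
Total: $5,020 + $4,150 + $9,510 + $1,220 = $19,900.

$19,900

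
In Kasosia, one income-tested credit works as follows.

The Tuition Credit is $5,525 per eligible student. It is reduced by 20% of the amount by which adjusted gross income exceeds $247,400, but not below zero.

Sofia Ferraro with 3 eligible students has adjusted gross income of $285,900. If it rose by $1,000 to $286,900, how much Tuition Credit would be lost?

$200

At $285,900 — base = 3 × $5,525 = $16,575. 20% of the $38,500 excess over $247,400 is $7,700; credit = $16,575 − $7,700 = $8,875.
At $286,900 — base = 3 × $5,525 = $16,575. 20% of the $39,500 excess over $247,400 is $7,900; credit = $16,575 − $7,900 = $8,675.
Lost: $8,875 − $8,675 = $200.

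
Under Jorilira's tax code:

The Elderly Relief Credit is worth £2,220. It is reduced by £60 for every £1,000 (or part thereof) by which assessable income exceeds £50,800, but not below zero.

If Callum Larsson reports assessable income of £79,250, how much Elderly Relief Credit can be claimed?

£480

Elderly Relief Credit: income exceeds £50,800 by £28,450, which is 29 full-or-partial £1,000 increments; reduction = 29 × £60 = £1,740, leaving £480.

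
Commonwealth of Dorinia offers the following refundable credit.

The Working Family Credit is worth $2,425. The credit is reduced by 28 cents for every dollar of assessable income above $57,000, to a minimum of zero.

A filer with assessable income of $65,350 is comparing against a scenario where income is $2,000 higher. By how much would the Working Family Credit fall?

At $65,350 — 28% of the $8,350 excess over $57,000 is $2,338; credit = $2,425 − $2,338 = $87.
At $67,350 — 28% of the $10,350 excess over $57,000 is $2,898 ≥ base, so the credit is $0.
Lost: $87 − $0 = $87.

$87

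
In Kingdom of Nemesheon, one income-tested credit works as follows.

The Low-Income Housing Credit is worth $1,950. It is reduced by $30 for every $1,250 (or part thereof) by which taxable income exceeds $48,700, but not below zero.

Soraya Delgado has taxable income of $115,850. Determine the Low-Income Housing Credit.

$330

Low-Income Housing Credit: income exceeds $48,700 by $67,150, which is 54 full-or-partial $1,250 increments; reduction = 54 × $30 = $1,620, leaving $330.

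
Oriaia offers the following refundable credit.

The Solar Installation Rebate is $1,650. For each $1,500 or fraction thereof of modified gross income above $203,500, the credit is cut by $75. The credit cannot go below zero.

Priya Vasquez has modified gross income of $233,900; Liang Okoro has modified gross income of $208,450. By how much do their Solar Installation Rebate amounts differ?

Priya ($233,900): Solar Installation Rebate: income exceeds $203,500 by $30,400, which is 21 full-or-partial $1,500 increments; reduction = 21 × $75 = $1,575, leaving $75.
Liang ($208,450): Solar Installation Rebate: income exceeds $203,500 by $4,950, which is 4 full-or-partial $1,500 increments; reduction = 4 × $75 = $300, leaving $1,350.
Difference: |$75 − $1,350| = $1,275.

$1,275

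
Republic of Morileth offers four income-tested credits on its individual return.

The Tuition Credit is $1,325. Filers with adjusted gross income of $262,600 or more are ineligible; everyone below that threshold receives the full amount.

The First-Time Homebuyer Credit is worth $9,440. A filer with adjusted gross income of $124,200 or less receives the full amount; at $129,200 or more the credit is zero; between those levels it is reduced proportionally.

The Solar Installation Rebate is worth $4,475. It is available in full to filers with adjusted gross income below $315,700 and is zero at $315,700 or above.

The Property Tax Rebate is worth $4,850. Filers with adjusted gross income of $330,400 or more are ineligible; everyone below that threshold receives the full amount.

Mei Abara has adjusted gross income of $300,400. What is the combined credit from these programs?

$9,325

Tuition Credit: $300,400 meets or exceeds the $262,600 cutoff, so the credit is $0.
First-Time Homebuyer Credit: $300,400 is at or above $129,200, so the credit is $0.
Solar Installation Rebate: $300,400 is below the $315,700 cutoff, so the full $4,475 applies.
Property Tax Rebate: $300,400 is below the $330,400 cutoff, so the full $4,850 applies.
Total: $0 + $0 + $4,475 + $4,850 = $9,325.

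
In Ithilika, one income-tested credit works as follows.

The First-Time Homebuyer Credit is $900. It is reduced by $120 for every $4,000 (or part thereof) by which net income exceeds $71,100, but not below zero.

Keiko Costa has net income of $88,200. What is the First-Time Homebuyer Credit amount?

First-Time Homebuyer Credit: income exceeds $71,100 by $17,100, which is 5 full-or-partial $4,000 increments; reduction = 5 × $120 = $600, leaving $300.

$300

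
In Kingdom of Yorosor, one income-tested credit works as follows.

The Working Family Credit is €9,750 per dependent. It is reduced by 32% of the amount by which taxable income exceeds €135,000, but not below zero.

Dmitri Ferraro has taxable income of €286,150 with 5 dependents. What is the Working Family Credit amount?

€382

Working Family Credit: base = 5 × €9,750 = €48,750. 32% of the €151,150 excess over €135,000 is €48,368; credit = €48,750 − €48,368 = €382.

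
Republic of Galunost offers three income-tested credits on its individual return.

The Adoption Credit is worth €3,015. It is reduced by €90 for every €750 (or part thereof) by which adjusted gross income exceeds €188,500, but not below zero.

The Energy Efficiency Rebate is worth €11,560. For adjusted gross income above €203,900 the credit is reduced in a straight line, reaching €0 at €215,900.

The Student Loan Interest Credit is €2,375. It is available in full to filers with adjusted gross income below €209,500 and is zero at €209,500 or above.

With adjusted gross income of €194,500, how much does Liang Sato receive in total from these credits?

€16,230

Adoption Credit: income exceeds €188,500 by €6,000, which is 8 full-or-partial €750 increments; reduction = 8 × €90 = €720, leaving €2,295.
Energy Efficiency Rebate: €194,500 is at or below the €203,900 threshold, so the full €11,560 applies.
Student Loan Interest Credit: €194,500 is below the €209,500 cutoff, so the full €2,375 applies.
Total: €2,295 + €11,560 + €2,375 = €16,230.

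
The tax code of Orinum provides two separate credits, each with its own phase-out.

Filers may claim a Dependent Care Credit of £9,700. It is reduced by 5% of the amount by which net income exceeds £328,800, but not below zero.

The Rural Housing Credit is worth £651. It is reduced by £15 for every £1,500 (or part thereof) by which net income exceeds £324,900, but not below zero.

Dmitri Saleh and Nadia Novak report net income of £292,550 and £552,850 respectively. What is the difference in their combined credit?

Dmitri (£292,550): Dependent Care Credit: £292,550 is at or below the £328,800 threshold, so the full £9,700 applies. Rural Housing Credit: £292,550 is at or below the £324,900 threshold, so the full £651 applies. total £9,700 + £651 = £10,351
Nadia (£552,850): Dependent Care Credit: 5% of the £224,050 excess over £328,800 is £11,202.50 ≥ base, so the credit is £0. Rural Housing Credit: income exceeds £324,900 by £227,950 → 152 increments × £15 = £2,280 ≥ base, so the credit is £0. total £0 + £0 = £0
Difference: |£10,351 − £0| = £10,351.

£10,351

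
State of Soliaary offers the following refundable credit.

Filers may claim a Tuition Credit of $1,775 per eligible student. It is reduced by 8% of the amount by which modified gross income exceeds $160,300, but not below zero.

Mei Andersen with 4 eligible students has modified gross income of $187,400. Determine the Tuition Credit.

$4,932

Tuition Credit: base = 4 × $1,775 = $7,100. 8% of the $27,100 excess over $160,300 is $2,168; credit = $7,100 − $2,168 = $4,932.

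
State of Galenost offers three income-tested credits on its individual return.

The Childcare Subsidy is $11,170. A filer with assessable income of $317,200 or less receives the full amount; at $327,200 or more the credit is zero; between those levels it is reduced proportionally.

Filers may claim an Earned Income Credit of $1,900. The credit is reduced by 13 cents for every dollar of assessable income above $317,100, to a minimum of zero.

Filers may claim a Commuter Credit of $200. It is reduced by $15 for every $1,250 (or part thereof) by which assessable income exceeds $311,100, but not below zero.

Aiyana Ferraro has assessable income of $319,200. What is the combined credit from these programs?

Childcare Subsidy: $319,200 is $2,000 into a $10,000 phase-out range, leaving 8,000/10,000 of the credit: $11,170 × 8,000/10,000 = $8,936.
Earned Income Credit: 13% of the $2,100 excess over $317,100 is $273; credit = $1,900 − $273 = $1,627.
Commuter Credit: income exceeds $311,100 by $8,100, which is 7 full-or-partial $1,250 increments; reduction = 7 × $15 = $105, leaving $95.
Total: $8,936 + $1,627 + $95 = $10,658.

$10,658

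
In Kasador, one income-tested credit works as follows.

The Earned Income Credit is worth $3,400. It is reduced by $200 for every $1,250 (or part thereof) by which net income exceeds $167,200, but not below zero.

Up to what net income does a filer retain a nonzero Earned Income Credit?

$187,200

After 16 increments the reduction is 16 × $200 = $3,200, leaving $200; one more increment wipes it out. Increment 16 ends at excess 16 × $1,250 = $20,000, so the highest qualifying income is $167,200 + $20,000 = $187,200.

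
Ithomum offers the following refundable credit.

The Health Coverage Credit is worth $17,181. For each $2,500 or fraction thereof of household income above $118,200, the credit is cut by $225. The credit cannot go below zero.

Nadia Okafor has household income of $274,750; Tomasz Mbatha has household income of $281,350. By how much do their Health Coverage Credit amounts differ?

$675

Nadia ($274,750): Health Coverage Credit: income exceeds $118,200 by $156,550, which is 63 full-or-partial $2,500 increments; reduction = 63 × $225 = $14,175, leaving $3,006.
Tomasz ($281,350): Health Coverage Credit: income exceeds $118,200 by $163,150, which is 66 full-or-partial $2,500 increments; reduction = 66 × $225 = $14,850, leaving $2,331.
Difference: |$3,006 − $2,331| = $675.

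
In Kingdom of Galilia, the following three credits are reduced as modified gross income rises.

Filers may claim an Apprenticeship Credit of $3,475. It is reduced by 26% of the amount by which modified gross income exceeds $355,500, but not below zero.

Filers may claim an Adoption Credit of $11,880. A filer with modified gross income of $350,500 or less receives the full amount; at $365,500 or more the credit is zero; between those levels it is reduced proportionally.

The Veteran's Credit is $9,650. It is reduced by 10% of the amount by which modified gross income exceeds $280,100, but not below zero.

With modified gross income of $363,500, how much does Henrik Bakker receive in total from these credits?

Apprenticeship Credit: 26% of the $8,000 excess over $355,500 is $2,080; credit = $3,475 − $2,080 = $1,395.
Adoption Credit: $363,500 is $13,000 into a $15,000 phase-out range, leaving 2,000/15,000 of the credit: $11,880 × 2,000/15,000 = $1,584.
Veteran's Credit: 10% of the $83,400 excess over $280,100 is $8,340; credit = $9,650 − $8,340 = $1,310.
Total: $1,395 + $1,584 + $1,310 = $4,289.

$4,289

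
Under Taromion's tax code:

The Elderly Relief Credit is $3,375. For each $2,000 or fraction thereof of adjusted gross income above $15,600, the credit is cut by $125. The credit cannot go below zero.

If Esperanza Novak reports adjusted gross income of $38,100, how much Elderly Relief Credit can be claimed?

$1,875

Elderly Relief Credit: income exceeds $15,600 by $22,500, which is 12 full-or-partial $2,000 increments; reduction = 12 × $125 = $1,500, leaving $1,875.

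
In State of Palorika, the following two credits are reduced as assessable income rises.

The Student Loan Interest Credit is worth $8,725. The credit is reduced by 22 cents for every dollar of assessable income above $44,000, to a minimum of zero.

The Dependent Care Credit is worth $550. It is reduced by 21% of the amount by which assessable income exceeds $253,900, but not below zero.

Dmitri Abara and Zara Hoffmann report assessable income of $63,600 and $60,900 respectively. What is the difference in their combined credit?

Dmitri ($63,600): Student Loan Interest Credit: 22% of the $19,600 excess over $44,000 is $4,312; credit = $8,725 − $4,312 = $4,413. Dependent Care Credit: $63,600 is at or below the $253,900 threshold, so the full $550 applies. total $4,413 + $550 = $4,963
Zara ($60,900): Student Loan Interest Credit: 22% of the $16,900 excess over $44,000 is $3,718; credit = $8,725 − $3,718 = $5,007. Dependent Care Credit: $60,900 is at or below the $253,900 threshold, so the full $550 applies. total $5,007 + $550 = $5,557
Difference: |$4,963 − $5,557| = $594.

$594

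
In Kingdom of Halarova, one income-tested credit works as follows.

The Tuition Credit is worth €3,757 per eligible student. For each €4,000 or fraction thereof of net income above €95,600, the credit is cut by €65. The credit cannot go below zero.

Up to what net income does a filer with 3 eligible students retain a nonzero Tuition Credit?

€787,600

Full credit = 3 × €3,757 = €11,271.
After 173 increments the reduction is 173 × €65 = €11,245, leaving €26; one more increment wipes it out. Increment 173 ends at excess 173 × €4,000 = €692,000, so the highest qualifying income is €95,600 + €692,000 = €787,600.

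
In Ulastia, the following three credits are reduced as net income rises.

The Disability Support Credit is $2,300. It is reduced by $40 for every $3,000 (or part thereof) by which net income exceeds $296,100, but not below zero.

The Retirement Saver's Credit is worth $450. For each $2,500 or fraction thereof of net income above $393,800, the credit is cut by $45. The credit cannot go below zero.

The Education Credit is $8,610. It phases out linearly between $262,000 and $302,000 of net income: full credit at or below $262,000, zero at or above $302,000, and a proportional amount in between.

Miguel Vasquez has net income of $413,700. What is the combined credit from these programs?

$790

Disability Support Credit: income exceeds $296,100 by $117,600, which is 40 full-or-partial $3,000 increments; reduction = 40 × $40 = $1,600, leaving $700.
Retirement Saver's Credit: income exceeds $393,800 by $19,900, which is 8 full-or-partial $2,500 increments; reduction = 8 × $45 = $360, leaving $90.
Education Credit: $413,700 is at or above $302,000, so the credit is $0.
Total: $700 + $90 + $0 = $790.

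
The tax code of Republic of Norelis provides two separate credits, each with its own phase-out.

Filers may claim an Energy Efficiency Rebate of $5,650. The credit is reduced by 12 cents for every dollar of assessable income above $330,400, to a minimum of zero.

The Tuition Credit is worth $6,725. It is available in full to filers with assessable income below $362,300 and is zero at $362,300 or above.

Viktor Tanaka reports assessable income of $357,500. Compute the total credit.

Energy Efficiency Rebate: 12% of the $27,100 excess over $330,400 is $3,252; credit = $5,650 − $3,252 = $2,398.
Tuition Credit: $357,500 is below the $362,300 cutoff, so the full $6,725 applies.
Total: $2,398 + $6,725 = $9,123.

$9,123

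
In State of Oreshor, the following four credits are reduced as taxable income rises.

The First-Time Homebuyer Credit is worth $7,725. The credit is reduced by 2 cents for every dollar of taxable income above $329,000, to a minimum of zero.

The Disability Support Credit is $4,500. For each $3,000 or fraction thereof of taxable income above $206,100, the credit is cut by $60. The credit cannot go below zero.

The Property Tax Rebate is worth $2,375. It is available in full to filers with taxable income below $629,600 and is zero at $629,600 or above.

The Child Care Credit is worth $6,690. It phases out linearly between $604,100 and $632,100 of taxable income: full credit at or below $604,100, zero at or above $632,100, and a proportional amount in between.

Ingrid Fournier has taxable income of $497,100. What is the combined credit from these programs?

$13,428

First-Time Homebuyer Credit: 2% of the $168,100 excess over $329,000 is $3,362; credit = $7,725 − $3,362 = $4,363.
Disability Support Credit: income exceeds $206,100 by $291,000 → 97 increments × $60 = $5,820 ≥ base, so the credit is $0.
Property Tax Rebate: $497,100 is below the $629,600 cutoff, so the full $2,375 applies.
Child Care Credit: $497,100 is at or below the $604,100 threshold, so the full $6,690 applies.
Total: $4,363 + $0 + $2,375 + $6,690 = $13,428.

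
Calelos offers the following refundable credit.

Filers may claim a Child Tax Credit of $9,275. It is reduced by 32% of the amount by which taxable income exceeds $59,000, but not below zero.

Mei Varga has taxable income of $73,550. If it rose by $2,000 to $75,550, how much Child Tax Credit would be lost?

At $73,550 — 32% of the $14,550 excess over $59,000 is $4,656; credit = $9,275 − $4,656 = $4,619.
At $75,550 — 32% of the $16,550 excess over $59,000 is $5,296; credit = $9,275 − $5,296 = $3,979.
Lost: $4,619 − $3,979 = $640.

$640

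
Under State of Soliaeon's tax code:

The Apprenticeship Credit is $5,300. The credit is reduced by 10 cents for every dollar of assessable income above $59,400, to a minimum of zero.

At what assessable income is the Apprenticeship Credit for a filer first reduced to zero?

The credit falls by 10% of each dollar above $59,400, so it reaches zero when the excess is $5,300 / 10% = $53,000: income = $59,400 + $53,000 = $112,400.

$112,400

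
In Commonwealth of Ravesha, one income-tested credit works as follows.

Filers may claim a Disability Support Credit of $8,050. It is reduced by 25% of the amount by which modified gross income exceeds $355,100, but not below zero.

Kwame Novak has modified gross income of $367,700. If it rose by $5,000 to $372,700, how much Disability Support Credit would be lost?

At $367,700 — 25% of the $12,600 excess over $355,100 is $3,150; credit = $8,050 − $3,150 = $4,900.
At $372,700 — 25% of the $17,600 excess over $355,100 is $4,400; credit = $8,050 − $4,400 = $3,650.
Lost: $4,900 − $3,650 = $1,250.

$1,250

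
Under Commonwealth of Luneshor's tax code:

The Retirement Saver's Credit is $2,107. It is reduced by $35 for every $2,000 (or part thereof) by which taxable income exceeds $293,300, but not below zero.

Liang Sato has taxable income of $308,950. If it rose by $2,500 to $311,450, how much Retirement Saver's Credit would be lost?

$70

At $308,950 — income exceeds $293,300 by $15,650, which is 8 full-or-partial $2,000 increments; reduction = 8 × $35 = $280, leaving $1,827.
At $311,450 — income exceeds $293,300 by $18,150, which is 10 full-or-partial $2,000 increments; reduction = 10 × $35 = $350, leaving $1,757.
Lost: $1,827 − $1,757 = $70.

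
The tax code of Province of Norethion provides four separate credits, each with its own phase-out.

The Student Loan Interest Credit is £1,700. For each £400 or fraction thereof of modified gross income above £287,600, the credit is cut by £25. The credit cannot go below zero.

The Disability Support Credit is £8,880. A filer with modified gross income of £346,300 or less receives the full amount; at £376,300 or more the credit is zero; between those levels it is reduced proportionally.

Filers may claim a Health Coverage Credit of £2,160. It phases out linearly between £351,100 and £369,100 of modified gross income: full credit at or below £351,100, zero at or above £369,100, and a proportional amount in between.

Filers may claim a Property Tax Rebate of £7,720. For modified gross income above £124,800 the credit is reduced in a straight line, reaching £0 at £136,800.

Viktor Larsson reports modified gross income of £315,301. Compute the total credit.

£11,040

Student Loan Interest Credit: income exceeds £287,600 by £27,701 → 70 increments × £25 = £1,750 ≥ base, so the credit is £0.
Disability Support Credit: £315,301 is at or below the £346,300 threshold, so the full £8,880 applies.
Health Coverage Credit: £315,301 is at or below the £351,100 threshold, so the full £2,160 applies.
Property Tax Rebate: £315,301 is at or above £136,800, so the credit is £0.
Total: £0 + £8,880 + £2,160 + £0 = £11,040.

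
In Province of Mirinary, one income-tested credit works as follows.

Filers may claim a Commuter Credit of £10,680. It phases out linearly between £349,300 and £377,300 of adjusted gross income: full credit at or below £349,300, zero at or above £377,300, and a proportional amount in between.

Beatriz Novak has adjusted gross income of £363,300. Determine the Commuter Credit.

£5,340

Commuter Credit: £363,300 is £14,000 into a £28,000 phase-out range, leaving 14,000/28,000 of the credit: £10,680 × 14,000/28,000 = £5,340.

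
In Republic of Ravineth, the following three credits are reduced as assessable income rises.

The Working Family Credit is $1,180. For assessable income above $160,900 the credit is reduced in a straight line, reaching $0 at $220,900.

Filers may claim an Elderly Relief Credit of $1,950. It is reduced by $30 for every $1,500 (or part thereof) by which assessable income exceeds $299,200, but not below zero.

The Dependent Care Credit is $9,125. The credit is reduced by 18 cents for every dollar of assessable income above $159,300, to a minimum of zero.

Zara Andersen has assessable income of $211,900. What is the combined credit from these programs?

$2,127

Working Family Credit: $211,900 is $51,000 into a $60,000 phase-out range, leaving 9,000/60,000 of the credit: $1,180 × 9,000/60,000 = $177.
Elderly Relief Credit: $211,900 is at or below the $299,200 threshold, so the full $1,950 applies.
Dependent Care Credit: 18% of the $52,600 excess over $159,300 is $9,468 ≥ base, so the credit is $0.
Total: $177 + $1,950 + $0 = $2,127.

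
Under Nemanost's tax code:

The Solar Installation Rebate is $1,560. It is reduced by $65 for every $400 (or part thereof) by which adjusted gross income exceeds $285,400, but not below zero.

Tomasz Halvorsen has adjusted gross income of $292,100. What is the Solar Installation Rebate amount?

Solar Installation Rebate: income exceeds $285,400 by $6,700, which is 17 full-or-partial $400 increments; reduction = 17 × $65 = $1,105, leaving $455.

$455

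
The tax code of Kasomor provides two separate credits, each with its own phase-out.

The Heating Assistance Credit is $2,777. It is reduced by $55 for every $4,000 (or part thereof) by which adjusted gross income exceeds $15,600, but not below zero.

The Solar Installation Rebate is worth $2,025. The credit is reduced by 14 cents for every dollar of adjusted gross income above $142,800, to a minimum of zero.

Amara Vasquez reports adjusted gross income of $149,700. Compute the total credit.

$1,966

Heating Assistance Credit: income exceeds $15,600 by $134,100, which is 34 full-or-partial $4,000 increments; reduction = 34 × $55 = $1,870, leaving $907.
Solar Installation Rebate: 14% of the $6,900 excess over $142,800 is $966; credit = $2,025 − $966 = $1,059.
Total: $907 + $1,059 = $1,966.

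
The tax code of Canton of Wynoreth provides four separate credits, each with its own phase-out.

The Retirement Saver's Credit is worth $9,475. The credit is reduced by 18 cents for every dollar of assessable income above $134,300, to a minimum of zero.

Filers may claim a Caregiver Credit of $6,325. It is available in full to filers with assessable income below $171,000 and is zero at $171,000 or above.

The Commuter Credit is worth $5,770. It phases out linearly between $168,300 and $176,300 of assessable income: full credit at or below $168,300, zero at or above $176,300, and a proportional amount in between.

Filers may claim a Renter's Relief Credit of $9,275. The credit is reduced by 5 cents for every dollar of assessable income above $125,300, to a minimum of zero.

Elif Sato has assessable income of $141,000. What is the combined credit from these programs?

$28,854

Retirement Saver's Credit: 18% of the $6,700 excess over $134,300 is $1,206; credit = $9,475 − $1,206 = $8,269.
Caregiver Credit: $141,000 is below the $171,000 cutoff, so the full $6,325 applies.
Commuter Credit: $141,000 is at or below the $168,300 threshold, so the full $5,770 applies.
Renter's Relief Credit: 5% of the $15,700 excess over $125,300 is $785; credit = $9,275 − $785 = $8,490.
Total: $8,269 + $6,325 + $5,770 + $8,490 = $28,854.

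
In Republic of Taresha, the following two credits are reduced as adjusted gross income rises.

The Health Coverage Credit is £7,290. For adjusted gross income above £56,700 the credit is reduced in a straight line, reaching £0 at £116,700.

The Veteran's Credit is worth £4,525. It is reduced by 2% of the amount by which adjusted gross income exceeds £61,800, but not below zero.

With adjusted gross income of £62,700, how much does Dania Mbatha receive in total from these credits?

Health Coverage Credit: £62,700 is £6,000 into a £60,000 phase-out range, leaving 54,000/60,000 of the credit: £7,290 × 54,000/60,000 = £6,561.
Veteran's Credit: 2% of the £900 excess over £61,800 is £18; credit = £4,525 − £18 = £4,507.
Total: £6,561 + £4,507 = £11,068.

£11,068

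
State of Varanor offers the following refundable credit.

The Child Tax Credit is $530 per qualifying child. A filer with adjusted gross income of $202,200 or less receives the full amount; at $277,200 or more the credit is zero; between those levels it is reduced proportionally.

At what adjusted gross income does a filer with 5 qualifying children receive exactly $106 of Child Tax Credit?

Full credit = 5 × $530 = $2,650.
$106 is 106/2,650 of the full $2,650, so 2,544/2,650 of the $75,000 range has been used: income = $202,200 + $75,000 × 2,544/2,650 = $274,200.

$274,200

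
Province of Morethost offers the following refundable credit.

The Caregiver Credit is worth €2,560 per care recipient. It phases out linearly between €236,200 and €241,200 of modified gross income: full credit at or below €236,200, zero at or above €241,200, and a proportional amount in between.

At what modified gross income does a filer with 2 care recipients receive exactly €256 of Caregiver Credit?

€240,950

Full credit = 2 × €2,560 = €5,120.
€256 is 256/5,120 of the full €5,120, so 4,864/5,120 of the €5,000 range has been used: income = €236,200 + €5,000 × 4,864/5,120 = €240,950.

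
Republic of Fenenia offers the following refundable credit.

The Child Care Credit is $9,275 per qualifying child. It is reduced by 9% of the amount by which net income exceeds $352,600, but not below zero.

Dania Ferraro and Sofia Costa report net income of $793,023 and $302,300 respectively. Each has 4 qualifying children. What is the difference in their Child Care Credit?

Dania ($793,023): Child Care Credit: base = 4 × $9,275 = $37,100. 9% of the $440,423 excess over $352,600 is $39,638.07 ≥ base, so the credit is $0.
Sofia ($302,300): Child Care Credit: base = 4 × $9,275 = $37,100. $302,300 is at or below the $352,600 threshold, so the full $37,100 applies.
Difference: |$0 − $37,100| = $37,100.

$37,100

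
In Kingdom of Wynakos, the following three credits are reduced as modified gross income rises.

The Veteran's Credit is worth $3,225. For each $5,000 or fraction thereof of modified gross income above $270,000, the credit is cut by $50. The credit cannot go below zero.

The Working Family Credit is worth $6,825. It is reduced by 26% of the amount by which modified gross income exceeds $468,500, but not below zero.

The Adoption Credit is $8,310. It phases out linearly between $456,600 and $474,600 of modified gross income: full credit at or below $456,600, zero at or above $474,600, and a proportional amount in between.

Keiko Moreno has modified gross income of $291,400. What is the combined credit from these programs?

$18,110

Veteran's Credit: income exceeds $270,000 by $21,400, which is 5 full-or-partial $5,000 increments; reduction = 5 × $50 = $250, leaving $2,975.
Working Family Credit: $291,400 is at or below the $468,500 threshold, so the full $6,825 applies.
Adoption Credit: $291,400 is at or below the $456,600 threshold, so the full $8,310 applies.
Total: $2,975 + $6,825 + $8,310 = $18,110.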